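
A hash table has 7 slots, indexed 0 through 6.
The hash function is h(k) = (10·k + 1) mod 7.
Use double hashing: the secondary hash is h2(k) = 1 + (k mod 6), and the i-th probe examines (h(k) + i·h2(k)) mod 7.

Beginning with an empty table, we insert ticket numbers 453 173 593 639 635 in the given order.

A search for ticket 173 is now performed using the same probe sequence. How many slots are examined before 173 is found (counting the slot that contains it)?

Insert 453: h=2, slot 2 empty → index 2.
Insert 173: h=2, h2=6, slot 2 occupied → index 1.
Insert 593: h=2, h2=6, slots 2,1 occupied → index 0.
Insert 639: h=0, h2=4, slot 0 occupied → index 4.
Insert 635: h=2, h2=6, slots 2,1,0 occupied → index 6.
Table: [593, 173, 453, ., 639, ., 635]
Lookup 173: h=2, h2=6, probe 2,1 → found at 1.

2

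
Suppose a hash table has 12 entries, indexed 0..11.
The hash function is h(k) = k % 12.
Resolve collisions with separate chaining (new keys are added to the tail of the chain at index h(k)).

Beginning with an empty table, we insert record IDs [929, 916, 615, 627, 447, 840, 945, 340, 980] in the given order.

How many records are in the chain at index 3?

3

929 → bucket 5
916 → bucket 4
615 → bucket 3
627 → bucket 3 (collision)
447 → bucket 3 (collision)
840 → bucket 0
945 → bucket 9
340 → bucket 4 (collision)
980 → bucket 8
Final buckets:
0: 840
1: -
2: -
3: 615 -> 627 -> 447
4: 916 -> 340
5: 929
6: -
7: -
8: 980
9: 945
10: -
11: -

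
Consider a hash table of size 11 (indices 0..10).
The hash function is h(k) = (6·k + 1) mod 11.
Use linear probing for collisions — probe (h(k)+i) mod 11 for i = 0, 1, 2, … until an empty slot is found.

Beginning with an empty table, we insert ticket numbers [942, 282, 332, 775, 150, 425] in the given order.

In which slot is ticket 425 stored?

3

942 hashes to 10; slot 10 is free -> place at 10.
282 hashes to 10; 10 taken -> place at 0.
332 hashes to 2; slot 2 is free -> place at 2.
775 hashes to 9; slot 9 is free -> place at 9.
150 hashes to 10; 10,0 taken -> place at 1.
425 hashes to 10; 10,0,1,2 taken -> place at 3.
Table: [282, 150, 332, 425, _, _, _, _, _, 775, 942]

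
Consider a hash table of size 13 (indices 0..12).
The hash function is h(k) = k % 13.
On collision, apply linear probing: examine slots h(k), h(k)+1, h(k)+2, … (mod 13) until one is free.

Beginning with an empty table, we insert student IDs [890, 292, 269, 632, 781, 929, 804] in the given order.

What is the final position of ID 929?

10

Insert 890: h=6, slot 6 empty → index 6.
Insert 292: h=6, slot 6 occupied → index 7.
Insert 269: h=9, slot 9 empty → index 9.
Insert 632: h=8, slot 8 empty → index 8.
Insert 781: h=1, slot 1 empty → index 1.
Insert 929: h=6, slots 6,7,8,9 occupied → index 10.
Insert 804: h=11, slot 11 empty → index 11.
Table: [., 781, ., ., ., ., 890, 292, 632, 269, 929, 804, .]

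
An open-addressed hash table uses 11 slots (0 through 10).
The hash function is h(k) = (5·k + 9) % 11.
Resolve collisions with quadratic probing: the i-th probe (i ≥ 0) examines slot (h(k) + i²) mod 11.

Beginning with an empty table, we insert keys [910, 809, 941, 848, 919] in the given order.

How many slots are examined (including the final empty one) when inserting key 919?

3

910: h=5 → slot 5
809: h=6 → slot 6
941: h=6, probe 6,7 → slot 7
848: h=3 → slot 3
919: h=6, probe 6,7,10 → slot 10
Table: [—, —, —, 848, —, 910, 809, 941, —, —, 919]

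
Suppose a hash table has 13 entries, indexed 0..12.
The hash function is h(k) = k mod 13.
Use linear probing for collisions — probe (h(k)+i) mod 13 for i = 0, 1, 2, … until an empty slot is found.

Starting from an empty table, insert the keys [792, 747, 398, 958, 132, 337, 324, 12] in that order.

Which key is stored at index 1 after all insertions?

324

Insert 792: h=12, slot 12 empty -> index 12.
Insert 747: h=6, slot 6 empty -> index 6.
Insert 398: h=8, slot 8 empty -> index 8.
Insert 958: h=9, slot 9 empty -> index 9.
Insert 132: h=2, slot 2 empty -> index 2.
Insert 337: h=12, slot 12 occupied -> index 0.
Insert 324: h=12, slots 12,0 occupied -> index 1.
Insert 12: h=12, slots 12,0,1,2 occupied -> index 3.
Table: [337, 324, 132, 12, -, -, 747, -, 398, 958, -, -, 792]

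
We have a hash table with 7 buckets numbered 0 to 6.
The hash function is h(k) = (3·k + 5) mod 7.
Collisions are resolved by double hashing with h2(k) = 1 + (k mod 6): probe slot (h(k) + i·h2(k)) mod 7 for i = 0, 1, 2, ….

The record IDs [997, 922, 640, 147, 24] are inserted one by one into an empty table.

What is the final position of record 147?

Insert 997: h=0, slot 0 empty → index 0.
Insert 922: h=6, slot 6 empty → index 6.
Insert 640: h=0, h2=5, slot 0 occupied → index 5.
Insert 147: h=5, h2=4, slot 5 occupied → index 2.
Insert 24: h=0, h2=1, slot 0 occupied → index 1.
Table: [997, 24, 147, ., ., 640, 922]

2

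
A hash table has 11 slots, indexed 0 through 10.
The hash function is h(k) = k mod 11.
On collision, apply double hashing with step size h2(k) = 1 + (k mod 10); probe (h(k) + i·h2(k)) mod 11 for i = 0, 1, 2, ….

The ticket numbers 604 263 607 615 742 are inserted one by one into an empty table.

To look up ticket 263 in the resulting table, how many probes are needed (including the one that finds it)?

604 hashes to 10; slot 10 is free → place at 10.
263 hashes to 10, h2=4; 10 taken → place at 3.
607 hashes to 2; slot 2 is free → place at 2.
615 hashes to 10, h2=6; 10 taken → place at 5.
742 hashes to 5, h2=3; 5 taken → place at 8.
Table: [∅, ∅, 607, 263, ∅, 615, ∅, ∅, 742, ∅, 604]
Lookup 263: h=10, h2=4, probe 10,3 → found at 3.

2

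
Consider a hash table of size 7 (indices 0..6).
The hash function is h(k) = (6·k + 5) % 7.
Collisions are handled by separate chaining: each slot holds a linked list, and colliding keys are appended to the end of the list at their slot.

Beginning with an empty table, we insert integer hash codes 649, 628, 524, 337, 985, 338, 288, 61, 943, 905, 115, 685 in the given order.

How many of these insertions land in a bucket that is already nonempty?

7

Insert 649: h=0, bucket 0 empty -> new chain.
Insert 628: h=0, bucket 0 nonempty -> append to chain.
Insert 524: h=6, bucket 6 empty -> new chain.
Insert 337: h=4, bucket 4 empty -> new chain.
Insert 985: h=0, bucket 0 nonempty -> append to chain.
Insert 338: h=3, bucket 3 empty -> new chain.
Insert 288: h=4, bucket 4 nonempty -> append to chain.
Insert 61: h=0, bucket 0 nonempty -> append to chain.
Insert 943: h=0, bucket 0 nonempty -> append to chain.
Insert 905: h=3, bucket 3 nonempty -> append to chain.
Insert 115: h=2, bucket 2 empty -> new chain.
Insert 685: h=6, bucket 6 nonempty -> append to chain.
Final buckets:
0: 649 -> 628 -> 985 -> 61 -> 943
1: ∅
2: 115
3: 338 -> 905
4: 337 -> 288
5: ∅
6: 524 -> 685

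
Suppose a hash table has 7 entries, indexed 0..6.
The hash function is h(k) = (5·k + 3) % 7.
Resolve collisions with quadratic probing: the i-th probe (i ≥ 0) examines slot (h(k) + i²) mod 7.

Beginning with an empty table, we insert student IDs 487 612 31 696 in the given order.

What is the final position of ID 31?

Insert 487: h=2, slot 2 empty => index 2.
Insert 612: h=4, slot 4 empty => index 4.
Insert 31: h=4, slot 4 occupied => index 5.
Insert 696: h=4, slots 4,5 occupied => index 1.
Table: [_, 696, 487, _, 612, 31, _]

5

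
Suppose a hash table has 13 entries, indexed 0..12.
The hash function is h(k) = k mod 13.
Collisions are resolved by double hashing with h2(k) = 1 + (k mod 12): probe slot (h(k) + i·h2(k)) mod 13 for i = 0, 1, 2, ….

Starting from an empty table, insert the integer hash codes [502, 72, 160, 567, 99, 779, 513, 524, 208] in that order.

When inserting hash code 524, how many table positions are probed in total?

Insert 502: h=8, slot 8 empty → index 8.
Insert 72: h=7, slot 7 empty → index 7.
Insert 160: h=4, slot 4 empty → index 4.
Insert 567: h=8, h2=4, slot 8 occupied → index 12.
Insert 99: h=8, h2=4, slots 8,12 occupied → index 3.
Insert 779: h=12, h2=12, slot 12 occupied → index 11.
Insert 513: h=6, slot 6 empty → index 6.
Insert 524: h=4, h2=9, slot 4 occupied → index 0.
Insert 208: h=0, h2=5, slot 0 occupied → index 5.
Table: [524, ., ., 99, 160, 208, 513, 72, 502, ., ., 779, 567]

2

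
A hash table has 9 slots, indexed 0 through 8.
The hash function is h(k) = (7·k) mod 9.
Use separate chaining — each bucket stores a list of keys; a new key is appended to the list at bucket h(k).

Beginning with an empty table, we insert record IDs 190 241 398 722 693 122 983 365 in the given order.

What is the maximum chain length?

3

Insert 190: h=7, bucket 7 empty -> new chain.
Insert 241: h=4, bucket 4 empty -> new chain.
Insert 398: h=5, bucket 5 empty -> new chain.
Insert 722: h=5, bucket 5 nonempty -> append to chain.
Insert 693: h=0, bucket 0 empty -> new chain.
Insert 122: h=8, bucket 8 empty -> new chain.
Insert 983: h=5, bucket 5 nonempty -> append to chain.
Insert 365: h=8, bucket 8 nonempty -> append to chain.
Final buckets:
0: 693
1: _
2: _
3: _
4: 241
5: 398 -> 722 -> 983
6: _
7: 190
8: 122 -> 365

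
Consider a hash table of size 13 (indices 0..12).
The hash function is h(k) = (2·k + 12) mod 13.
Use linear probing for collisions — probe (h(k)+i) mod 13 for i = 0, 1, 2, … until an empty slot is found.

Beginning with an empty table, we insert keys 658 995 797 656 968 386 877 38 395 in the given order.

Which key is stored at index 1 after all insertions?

877

658 hashes to 2; slot 2 is free → place at 2.
995 hashes to 0; slot 0 is free → place at 0.
797 hashes to 7; slot 7 is free → place at 7.
656 hashes to 11; slot 11 is free → place at 11.
968 hashes to 11; 11 taken → place at 12.
386 hashes to 4; slot 4 is free → place at 4.
877 hashes to 11; 11,12,0 taken → place at 1.
38 hashes to 10; slot 10 is free → place at 10.
395 hashes to 9; slot 9 is free → place at 9.
Table: [995, 877, 658, _, 386, _, _, 797, _, 395, 38, 656, 968]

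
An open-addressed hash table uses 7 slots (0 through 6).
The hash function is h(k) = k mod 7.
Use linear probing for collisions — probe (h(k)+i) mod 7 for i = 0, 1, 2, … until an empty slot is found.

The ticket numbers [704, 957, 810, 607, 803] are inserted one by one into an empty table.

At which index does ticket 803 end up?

704: h=4 => slot 4
957: h=5 => slot 5
810: h=5, probe 5,6 => slot 6
607: h=5, probe 5,6,0 => slot 0
803: h=5, probe 5,6,0,1 => slot 1
Table: [607, 803, ∅, ∅, 704, 957, 810]

1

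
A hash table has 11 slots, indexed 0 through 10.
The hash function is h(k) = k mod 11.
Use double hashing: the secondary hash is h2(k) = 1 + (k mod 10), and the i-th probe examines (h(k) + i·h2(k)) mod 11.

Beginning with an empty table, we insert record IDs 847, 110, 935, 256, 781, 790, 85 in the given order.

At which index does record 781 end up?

Insert 847: h=0, slot 0 empty → index 0.
Insert 110: h=0, h2=1, slot 0 occupied → index 1.
Insert 935: h=0, h2=6, slot 0 occupied → index 6.
Insert 256: h=3, slot 3 empty → index 3.
Insert 781: h=0, h2=2, slot 0 occupied → index 2.
Insert 790: h=9, slot 9 empty → index 9.
Insert 85: h=8, slot 8 empty → index 8.
Table: [847, 110, 781, 256, _, _, 935, _, 85, 790, _]

2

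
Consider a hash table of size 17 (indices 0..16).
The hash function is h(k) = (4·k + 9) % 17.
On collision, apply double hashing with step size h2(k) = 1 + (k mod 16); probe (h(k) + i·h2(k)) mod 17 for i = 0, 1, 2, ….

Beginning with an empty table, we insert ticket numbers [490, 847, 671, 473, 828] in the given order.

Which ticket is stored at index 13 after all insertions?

847

Insert 490: h=14, slot 14 empty => index 14.
Insert 847: h=14, h2=16, slot 14 occupied => index 13.
Insert 671: h=7, slot 7 empty => index 7.
Insert 473: h=14, h2=10, slots 14,7 occupied => index 0.
Insert 828: h=6, slot 6 empty => index 6.
Table: [473, ∅, ∅, ∅, ∅, ∅, 828, 671, ∅, ∅, ∅, ∅, ∅, 847, 490, ∅, ∅]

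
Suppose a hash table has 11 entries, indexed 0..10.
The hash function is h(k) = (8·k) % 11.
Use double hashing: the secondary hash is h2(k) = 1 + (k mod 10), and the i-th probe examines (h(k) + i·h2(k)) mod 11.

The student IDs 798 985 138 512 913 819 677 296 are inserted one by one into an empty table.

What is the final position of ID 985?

10

Insert 798: h=4, slot 4 empty => index 4.
Insert 985: h=4, h2=6, slot 4 occupied => index 10.
Insert 138: h=4, h2=9, slot 4 occupied => index 2.
Insert 512: h=4, h2=3, slot 4 occupied => index 7.
Insert 913: h=0, slot 0 empty => index 0.
Insert 819: h=7, h2=10, slot 7 occupied => index 6.
Insert 677: h=4, h2=8, slot 4 occupied => index 1.
Insert 296: h=3, slot 3 empty => index 3.
Table: [913, 677, 138, 296, 798, _, 819, 512, _, _, 985]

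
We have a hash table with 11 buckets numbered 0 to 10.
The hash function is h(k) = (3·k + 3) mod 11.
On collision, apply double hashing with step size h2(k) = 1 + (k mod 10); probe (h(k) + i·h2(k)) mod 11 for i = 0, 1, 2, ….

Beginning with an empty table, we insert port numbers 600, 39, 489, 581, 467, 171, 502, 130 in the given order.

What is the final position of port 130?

Insert 600: h=10, slot 10 empty → index 10.
Insert 39: h=10, h2=10, slot 10 occupied → index 9.
Insert 489: h=7, slot 7 empty → index 7.
Insert 581: h=8, slot 8 empty → index 8.
Insert 467: h=7, h2=8, slot 7 occupied → index 4.
Insert 171: h=10, h2=2, slot 10 occupied → index 1.
Insert 502: h=2, slot 2 empty → index 2.
Insert 130: h=8, h2=1, slots 8,9,10 occupied → index 0.
Table: [130, 171, 502, —, 467, —, —, 489, 581, 39, 600]

0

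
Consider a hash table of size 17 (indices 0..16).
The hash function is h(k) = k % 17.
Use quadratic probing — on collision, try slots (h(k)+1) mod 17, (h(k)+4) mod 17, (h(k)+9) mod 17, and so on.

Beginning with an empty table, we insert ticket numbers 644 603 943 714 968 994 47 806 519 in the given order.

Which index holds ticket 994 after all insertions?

644: h=15 -> slot 15
603: h=8 -> slot 8
943: h=8, probe 8,9 -> slot 9
714: h=0 -> slot 0
968: h=16 -> slot 16
994: h=8, probe 8,9,12 -> slot 12
47: h=13 -> slot 13
806: h=7 -> slot 7
519: h=9, probe 9,10 -> slot 10
Table: [714, —, —, —, —, —, —, 806, 603, 943, 519, —, 994, 47, —, 644, 968]

12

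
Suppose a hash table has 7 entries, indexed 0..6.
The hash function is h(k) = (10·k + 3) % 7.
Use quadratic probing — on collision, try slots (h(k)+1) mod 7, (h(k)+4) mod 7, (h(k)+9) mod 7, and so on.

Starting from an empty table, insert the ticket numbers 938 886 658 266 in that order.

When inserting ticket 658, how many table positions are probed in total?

938 hashes to 3; slot 3 is free → place at 3.
886 hashes to 1; slot 1 is free → place at 1.
658 hashes to 3; 3 taken → place at 4.
266 hashes to 3; 3,4 taken → place at 0.
Table: [266, 886, _, 938, 658, _, _]

2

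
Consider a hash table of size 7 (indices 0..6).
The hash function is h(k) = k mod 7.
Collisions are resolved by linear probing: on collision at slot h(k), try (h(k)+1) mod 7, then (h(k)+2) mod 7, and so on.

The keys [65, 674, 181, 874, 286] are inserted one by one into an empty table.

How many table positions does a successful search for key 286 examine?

3

65: h=2 -> slot 2
674: h=2, probe 2,3 -> slot 3
181: h=6 -> slot 6
874: h=6, probe 6,0 -> slot 0
286: h=6, probe 6,0,1 -> slot 1
Table: [874, 286, 65, 674, —, —, 181]
Lookup 286: h=6, probe 6,0,1 → found at 1.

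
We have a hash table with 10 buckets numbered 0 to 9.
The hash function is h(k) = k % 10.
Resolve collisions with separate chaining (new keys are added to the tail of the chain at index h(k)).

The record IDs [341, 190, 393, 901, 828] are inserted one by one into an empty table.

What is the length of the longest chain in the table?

2

Insert 341: h=1, bucket 1 empty -> new chain.
Insert 190: h=0, bucket 0 empty -> new chain.
Insert 393: h=3, bucket 3 empty -> new chain.
Insert 901: h=1, bucket 1 nonempty -> append to chain.
Insert 828: h=8, bucket 8 empty -> new chain.
Final buckets:
0: 190
1: 341 -> 901
2: .
3: 393
4: .
5: .
6: .
7: .
8: 828
9: .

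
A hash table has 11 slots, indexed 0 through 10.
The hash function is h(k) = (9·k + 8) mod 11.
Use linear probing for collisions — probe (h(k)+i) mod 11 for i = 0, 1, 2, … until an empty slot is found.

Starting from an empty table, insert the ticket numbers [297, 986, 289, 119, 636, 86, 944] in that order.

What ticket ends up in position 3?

636

Insert 297: h=8, slot 8 empty -> index 8.
Insert 986: h=5, slot 5 empty -> index 5.
Insert 289: h=2, slot 2 empty -> index 2.
Insert 119: h=1, slot 1 empty -> index 1.
Insert 636: h=1, slots 1,2 occupied -> index 3.
Insert 86: h=1, slots 1,2,3 occupied -> index 4.
Insert 944: h=1, slots 1,2,3,4,5 occupied -> index 6.
Table: [., 119, 289, 636, 86, 986, 944, ., 297, ., .]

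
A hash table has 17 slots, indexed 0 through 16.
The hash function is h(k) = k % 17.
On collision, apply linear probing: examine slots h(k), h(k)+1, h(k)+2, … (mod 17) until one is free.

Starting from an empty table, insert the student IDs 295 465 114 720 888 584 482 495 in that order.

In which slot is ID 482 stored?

Insert 295: h=6, slot 6 empty => index 6.
Insert 465: h=6, slot 6 occupied => index 7.
Insert 114: h=12, slot 12 empty => index 12.
Insert 720: h=6, slots 6,7 occupied => index 8.
Insert 888: h=4, slot 4 empty => index 4.
Insert 584: h=6, slots 6,7,8 occupied => index 9.
Insert 482: h=6, slots 6,7,8,9 occupied => index 10.
Insert 495: h=2, slot 2 empty => index 2.
Table: [., ., 495, ., 888, ., 295, 465, 720, 584, 482, ., 114, ., ., ., .]

10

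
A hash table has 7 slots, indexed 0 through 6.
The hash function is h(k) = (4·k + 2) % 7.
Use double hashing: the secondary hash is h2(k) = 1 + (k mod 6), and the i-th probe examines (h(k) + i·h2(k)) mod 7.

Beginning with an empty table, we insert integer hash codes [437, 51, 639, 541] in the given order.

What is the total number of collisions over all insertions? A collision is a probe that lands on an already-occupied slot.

437 hashes to 0; slot 0 is free -> place at 0.
51 hashes to 3; slot 3 is free -> place at 3.
639 hashes to 3, h2=4; 3,0 taken -> place at 4.
541 hashes to 3, h2=2; 3 taken -> place at 5.
Table: [437, ∅, ∅, 51, 639, 541, ∅]

3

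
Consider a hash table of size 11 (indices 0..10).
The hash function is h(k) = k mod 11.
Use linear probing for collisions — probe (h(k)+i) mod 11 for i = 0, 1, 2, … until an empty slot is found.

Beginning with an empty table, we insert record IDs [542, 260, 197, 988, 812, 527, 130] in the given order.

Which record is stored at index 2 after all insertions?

130

542: h=3 → slot 3
260: h=7 → slot 7
197: h=10 → slot 10
988: h=9 → slot 9
812: h=9, probe 9,10,0 → slot 0
527: h=10, probe 10,0,1 → slot 1
130: h=9, probe 9,10,0,1,2 → slot 2
Table: [812, 527, 130, 542, ∅, ∅, ∅, 260, ∅, 988, 197]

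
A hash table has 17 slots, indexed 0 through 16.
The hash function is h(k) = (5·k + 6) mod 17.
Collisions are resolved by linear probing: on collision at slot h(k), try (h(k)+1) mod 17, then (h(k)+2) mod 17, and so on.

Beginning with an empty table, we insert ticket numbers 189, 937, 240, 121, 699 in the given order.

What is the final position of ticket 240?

1

189: h=16 => slot 16
937: h=16, probe 16,0 => slot 0
240: h=16, probe 16,0,1 => slot 1
121: h=16, probe 16,0,1,2 => slot 2
699: h=16, probe 16,0,1,2,3 => slot 3
Table: [937, 240, 121, 699, -, -, -, -, -, -, -, -, -, -, -, -, 189]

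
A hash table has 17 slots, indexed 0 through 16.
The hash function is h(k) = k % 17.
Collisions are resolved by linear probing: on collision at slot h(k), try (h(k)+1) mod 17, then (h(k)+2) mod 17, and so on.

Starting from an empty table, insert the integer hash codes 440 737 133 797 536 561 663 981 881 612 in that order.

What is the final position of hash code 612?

Insert 440: h=15, slot 15 empty => index 15.
Insert 737: h=6, slot 6 empty => index 6.
Insert 133: h=14, slot 14 empty => index 14.
Insert 797: h=15, slot 15 occupied => index 16.
Insert 536: h=9, slot 9 empty => index 9.
Insert 561: h=0, slot 0 empty => index 0.
Insert 663: h=0, slot 0 occupied => index 1.
Insert 981: h=12, slot 12 empty => index 12.
Insert 881: h=14, slots 14,15,16,0,1 occupied => index 2.
Insert 612: h=0, slots 0,1,2 occupied => index 3.
Table: [561, 663, 881, 612, —, —, 737, —, —, 536, —, —, 981, —, 133, 440, 797]

3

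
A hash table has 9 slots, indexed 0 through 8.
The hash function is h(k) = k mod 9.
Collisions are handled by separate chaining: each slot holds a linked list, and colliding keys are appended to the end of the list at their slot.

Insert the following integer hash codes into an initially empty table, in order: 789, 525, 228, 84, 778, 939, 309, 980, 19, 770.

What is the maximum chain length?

5

789 → bucket 6
525 → bucket 3
228 → bucket 3 (collision)
84 → bucket 3 (collision)
778 → bucket 4
939 → bucket 3 (collision)
309 → bucket 3 (collision)
980 → bucket 8
19 → bucket 1
770 → bucket 5
Final buckets:
0: -
1: 19
2: -
3: 525 -> 228 -> 84 -> 939 -> 309
4: 778
5: 770
6: 789
7: -
8: 980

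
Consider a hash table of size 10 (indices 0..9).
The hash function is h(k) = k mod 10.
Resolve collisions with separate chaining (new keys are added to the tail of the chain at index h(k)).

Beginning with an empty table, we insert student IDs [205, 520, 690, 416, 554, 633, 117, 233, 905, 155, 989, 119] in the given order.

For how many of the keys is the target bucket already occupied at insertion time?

Insert 205: h=5, bucket 5 empty -> new chain.
Insert 520: h=0, bucket 0 empty -> new chain.
Insert 690: h=0, bucket 0 nonempty -> append to chain.
Insert 416: h=6, bucket 6 empty -> new chain.
Insert 554: h=4, bucket 4 empty -> new chain.
Insert 633: h=3, bucket 3 empty -> new chain.
Insert 117: h=7, bucket 7 empty -> new chain.
Insert 233: h=3, bucket 3 nonempty -> append to chain.
Insert 905: h=5, bucket 5 nonempty -> append to chain.
Insert 155: h=5, bucket 5 nonempty -> append to chain.
Insert 989: h=9, bucket 9 empty -> new chain.
Insert 119: h=9, bucket 9 nonempty -> append to chain.
Final buckets:
0: 520 -> 690
1: -
2: -
3: 633 -> 233
4: 554
5: 205 -> 905 -> 155
6: 416
7: 117
8: -
9: 989 -> 119

5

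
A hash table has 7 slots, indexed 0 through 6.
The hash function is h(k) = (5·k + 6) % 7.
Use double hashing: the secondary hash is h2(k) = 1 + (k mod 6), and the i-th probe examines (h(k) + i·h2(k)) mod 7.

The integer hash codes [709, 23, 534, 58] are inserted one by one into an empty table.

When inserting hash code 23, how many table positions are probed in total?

709: h=2 => slot 2
23: h=2, h2=6, probe 2,1 => slot 1
534: h=2, h2=1, probe 2,3 => slot 3
58: h=2, h2=5, probe 2,0 => slot 0
Table: [58, 23, 709, 534, -, -, -]

2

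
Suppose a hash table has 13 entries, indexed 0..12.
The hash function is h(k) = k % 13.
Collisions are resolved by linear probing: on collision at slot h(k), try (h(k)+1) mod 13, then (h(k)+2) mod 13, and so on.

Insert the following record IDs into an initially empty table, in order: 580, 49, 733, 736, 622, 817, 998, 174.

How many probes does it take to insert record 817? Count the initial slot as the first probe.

Insert 580: h=8, slot 8 empty -> index 8.
Insert 49: h=10, slot 10 empty -> index 10.
Insert 733: h=5, slot 5 empty -> index 5.
Insert 736: h=8, slot 8 occupied -> index 9.
Insert 622: h=11, slot 11 empty -> index 11.
Insert 817: h=11, slot 11 occupied -> index 12.
Insert 998: h=10, slots 10,11,12 occupied -> index 0.
Insert 174: h=5, slot 5 occupied -> index 6.
Table: [998, ., ., ., ., 733, 174, ., 580, 736, 49, 622, 817]

2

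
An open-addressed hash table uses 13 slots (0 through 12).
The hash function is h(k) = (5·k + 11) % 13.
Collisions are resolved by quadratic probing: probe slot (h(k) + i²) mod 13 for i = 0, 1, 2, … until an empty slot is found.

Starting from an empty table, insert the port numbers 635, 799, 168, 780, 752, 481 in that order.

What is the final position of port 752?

635 hashes to 1; slot 1 is free -> place at 1.
799 hashes to 2; slot 2 is free -> place at 2.
168 hashes to 6; slot 6 is free -> place at 6.
780 hashes to 11; slot 11 is free -> place at 11.
752 hashes to 1; 1,2 taken -> place at 5.
481 hashes to 11; 11 taken -> place at 12.
Table: [∅, 635, 799, ∅, ∅, 752, 168, ∅, ∅, ∅, ∅, 780, 481]

5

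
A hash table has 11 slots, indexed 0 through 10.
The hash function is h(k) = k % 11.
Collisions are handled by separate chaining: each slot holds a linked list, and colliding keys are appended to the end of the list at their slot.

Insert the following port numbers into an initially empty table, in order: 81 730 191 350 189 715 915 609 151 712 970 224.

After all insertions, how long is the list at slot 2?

81 → bucket 4
730 → bucket 4 (collision)
191 → bucket 4 (collision)
350 → bucket 9
189 → bucket 2
715 → bucket 0
915 → bucket 2 (collision)
609 → bucket 4 (collision)
151 → bucket 8
712 → bucket 8 (collision)
970 → bucket 2 (collision)
224 → bucket 4 (collision)
Final buckets:
0: 715
1: -
2: 189 -> 915 -> 970
3: -
4: 81 -> 730 -> 191 -> 609 -> 224
5: -
6: -
7: -
8: 151 -> 712
9: 350
10: -

3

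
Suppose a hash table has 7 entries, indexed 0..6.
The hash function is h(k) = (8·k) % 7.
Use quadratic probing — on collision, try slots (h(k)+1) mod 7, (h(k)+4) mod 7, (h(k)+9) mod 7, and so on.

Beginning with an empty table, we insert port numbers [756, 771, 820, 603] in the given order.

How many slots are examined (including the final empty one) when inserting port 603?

3

756 hashes to 0; slot 0 is free → place at 0.
771 hashes to 1; slot 1 is free → place at 1.
820 hashes to 1; 1 taken → place at 2.
603 hashes to 1; 1,2 taken → place at 5.
Table: [756, 771, 820, _, _, 603, _]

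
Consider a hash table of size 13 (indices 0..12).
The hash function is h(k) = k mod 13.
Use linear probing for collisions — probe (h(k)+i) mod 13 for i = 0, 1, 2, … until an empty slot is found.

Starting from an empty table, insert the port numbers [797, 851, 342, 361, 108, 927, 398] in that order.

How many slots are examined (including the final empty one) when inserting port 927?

797 hashes to 4; slot 4 is free => place at 4.
851 hashes to 6; slot 6 is free => place at 6.
342 hashes to 4; 4 taken => place at 5.
361 hashes to 10; slot 10 is free => place at 10.
108 hashes to 4; 4,5,6 taken => place at 7.
927 hashes to 4; 4,5,6,7 taken => place at 8.
398 hashes to 8; 8 taken => place at 9.
Table: [_, _, _, _, 797, 342, 851, 108, 927, 398, 361, _, _]

5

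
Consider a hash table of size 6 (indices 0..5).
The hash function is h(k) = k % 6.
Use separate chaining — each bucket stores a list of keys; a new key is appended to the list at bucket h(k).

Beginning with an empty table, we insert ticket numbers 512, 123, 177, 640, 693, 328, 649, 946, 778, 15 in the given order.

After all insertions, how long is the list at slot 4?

Insert 512: h=2, bucket 2 empty → new chain.
Insert 123: h=3, bucket 3 empty → new chain.
Insert 177: h=3, bucket 3 nonempty → append to chain.
Insert 640: h=4, bucket 4 empty → new chain.
Insert 693: h=3, bucket 3 nonempty → append to chain.
Insert 328: h=4, bucket 4 nonempty → append to chain.
Insert 649: h=1, bucket 1 empty → new chain.
Insert 946: h=4, bucket 4 nonempty → append to chain.
Insert 778: h=4, bucket 4 nonempty → append to chain.
Insert 15: h=3, bucket 3 nonempty → append to chain.
Final buckets:
0: —
1: 649
2: 512
3: 123 -> 177 -> 693 -> 15
4: 640 -> 328 -> 946 -> 778
5: —

4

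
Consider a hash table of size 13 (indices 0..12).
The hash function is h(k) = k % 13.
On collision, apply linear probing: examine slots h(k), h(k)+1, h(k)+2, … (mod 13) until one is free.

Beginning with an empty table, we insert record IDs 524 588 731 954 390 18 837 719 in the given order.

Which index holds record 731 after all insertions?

5

524 hashes to 4; slot 4 is free -> place at 4.
588 hashes to 3; slot 3 is free -> place at 3.
731 hashes to 3; 3,4 taken -> place at 5.
954 hashes to 5; 5 taken -> place at 6.
390 hashes to 0; slot 0 is free -> place at 0.
18 hashes to 5; 5,6 taken -> place at 7.
837 hashes to 5; 5,6,7 taken -> place at 8.
719 hashes to 4; 4,5,6,7,8 taken -> place at 9.
Table: [390, -, -, 588, 524, 731, 954, 18, 837, 719, -, -, -]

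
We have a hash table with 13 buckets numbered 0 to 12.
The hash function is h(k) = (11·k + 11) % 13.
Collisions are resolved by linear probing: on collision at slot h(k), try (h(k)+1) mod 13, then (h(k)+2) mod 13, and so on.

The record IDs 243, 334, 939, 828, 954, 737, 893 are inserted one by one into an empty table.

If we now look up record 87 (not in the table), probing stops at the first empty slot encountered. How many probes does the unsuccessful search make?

243 hashes to 6; slot 6 is free -> place at 6.
334 hashes to 6; 6 taken -> place at 7.
939 hashes to 5; slot 5 is free -> place at 5.
828 hashes to 6; 6,7 taken -> place at 8.
954 hashes to 1; slot 1 is free -> place at 1.
737 hashes to 6; 6,7,8 taken -> place at 9.
893 hashes to 6; 6,7,8,9 taken -> place at 10.
Table: [., 954, ., ., ., 939, 243, 334, 828, 737, 893, ., .]
Lookup 87: h=6, probe 6,7,8,9,10,11 → slot 11 empty, not found.

6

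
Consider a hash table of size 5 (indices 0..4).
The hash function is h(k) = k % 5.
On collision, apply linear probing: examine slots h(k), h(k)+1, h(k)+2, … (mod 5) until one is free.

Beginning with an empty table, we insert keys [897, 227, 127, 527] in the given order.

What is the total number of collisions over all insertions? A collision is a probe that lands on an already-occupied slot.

6

897 hashes to 2; slot 2 is free -> place at 2.
227 hashes to 2; 2 taken -> place at 3.
127 hashes to 2; 2,3 taken -> place at 4.
527 hashes to 2; 2,3,4 taken -> place at 0.
Table: [527, ., 897, 227, 127]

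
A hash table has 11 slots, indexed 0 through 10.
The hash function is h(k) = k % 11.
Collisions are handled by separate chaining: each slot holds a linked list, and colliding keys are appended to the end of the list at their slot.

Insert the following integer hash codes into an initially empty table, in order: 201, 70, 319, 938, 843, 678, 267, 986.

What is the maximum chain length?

3

Insert 201: h=3, bucket 3 empty → new chain.
Insert 70: h=4, bucket 4 empty → new chain.
Insert 319: h=0, bucket 0 empty → new chain.
Insert 938: h=3, bucket 3 nonempty → append to chain.
Insert 843: h=7, bucket 7 empty → new chain.
Insert 678: h=7, bucket 7 nonempty → append to chain.
Insert 267: h=3, bucket 3 nonempty → append to chain.
Insert 986: h=7, bucket 7 nonempty → append to chain.
Final buckets:
0: 319
1: ∅
2: ∅
3: 201 -> 938 -> 267
4: 70
5: ∅
6: ∅
7: 843 -> 678 -> 986
8: ∅
9: ∅
10: ∅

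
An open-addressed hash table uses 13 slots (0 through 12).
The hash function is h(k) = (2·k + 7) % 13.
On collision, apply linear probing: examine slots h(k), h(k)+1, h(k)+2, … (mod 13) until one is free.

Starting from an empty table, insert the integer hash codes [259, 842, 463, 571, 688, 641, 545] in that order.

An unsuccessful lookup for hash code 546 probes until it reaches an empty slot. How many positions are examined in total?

3

259: h=5 => slot 5
842: h=1 => slot 1
463: h=10 => slot 10
571: h=5, probe 5,6 => slot 6
688: h=5, probe 5,6,7 => slot 7
641: h=2 => slot 2
545: h=5, probe 5,6,7,8 => slot 8
Table: [—, 842, 641, —, —, 259, 571, 688, 545, —, 463, —, —]
Lookup 546: h=7, probe 7,8,9 → slot 9 empty, not found.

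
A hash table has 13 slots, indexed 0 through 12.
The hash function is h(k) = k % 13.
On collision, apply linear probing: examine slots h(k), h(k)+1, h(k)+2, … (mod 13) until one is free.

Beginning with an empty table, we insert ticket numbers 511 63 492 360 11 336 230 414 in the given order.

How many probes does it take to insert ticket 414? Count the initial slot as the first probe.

5

Insert 511: h=4, slot 4 empty -> index 4.
Insert 63: h=11, slot 11 empty -> index 11.
Insert 492: h=11, slot 11 occupied -> index 12.
Insert 360: h=9, slot 9 empty -> index 9.
Insert 11: h=11, slots 11,12 occupied -> index 0.
Insert 336: h=11, slots 11,12,0 occupied -> index 1.
Insert 230: h=9, slot 9 occupied -> index 10.
Insert 414: h=11, slots 11,12,0,1 occupied -> index 2.
Table: [11, 336, 414, -, 511, -, -, -, -, 360, 230, 63, 492]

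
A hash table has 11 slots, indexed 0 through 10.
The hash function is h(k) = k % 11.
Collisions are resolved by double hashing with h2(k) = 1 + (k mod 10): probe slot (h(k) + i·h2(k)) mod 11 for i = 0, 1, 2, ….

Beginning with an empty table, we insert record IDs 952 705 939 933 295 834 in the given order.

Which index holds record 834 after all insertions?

3

952: h=6 => slot 6
705: h=1 => slot 1
939: h=4 => slot 4
933: h=9 => slot 9
295: h=9, h2=6, probe 9,4,10 => slot 10
834: h=9, h2=5, probe 9,3 => slot 3
Table: [-, 705, -, 834, 939, -, 952, -, -, 933, 295]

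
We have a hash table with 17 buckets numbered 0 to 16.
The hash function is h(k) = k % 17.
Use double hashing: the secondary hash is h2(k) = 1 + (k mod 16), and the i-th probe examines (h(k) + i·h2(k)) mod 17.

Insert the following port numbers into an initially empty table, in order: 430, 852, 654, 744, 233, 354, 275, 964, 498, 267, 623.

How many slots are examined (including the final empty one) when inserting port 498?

3

430 hashes to 5; slot 5 is free → place at 5.
852 hashes to 2; slot 2 is free → place at 2.
654 hashes to 8; slot 8 is free → place at 8.
744 hashes to 13; slot 13 is free → place at 13.
233 hashes to 12; slot 12 is free → place at 12.
354 hashes to 14; slot 14 is free → place at 14.
275 hashes to 3; slot 3 is free → place at 3.
964 hashes to 12, h2=5; 12 taken → place at 0.
498 hashes to 5, h2=3; 5,8 taken → place at 11.
267 hashes to 12, h2=12; 12 taken → place at 7.
623 hashes to 11, h2=16; 11 taken → place at 10.
Table: [964, -, 852, 275, -, 430, -, 267, 654, -, 623, 498, 233, 744, 354, -, -]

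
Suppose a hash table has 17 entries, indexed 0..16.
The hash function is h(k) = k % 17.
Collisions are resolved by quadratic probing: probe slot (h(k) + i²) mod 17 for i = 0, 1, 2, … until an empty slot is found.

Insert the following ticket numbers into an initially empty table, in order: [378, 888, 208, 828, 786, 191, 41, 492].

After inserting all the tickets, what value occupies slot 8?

Insert 378: h=4, slot 4 empty -> index 4.
Insert 888: h=4, slot 4 occupied -> index 5.
Insert 208: h=4, slots 4,5 occupied -> index 8.
Insert 828: h=12, slot 12 empty -> index 12.
Insert 786: h=4, slots 4,5,8 occupied -> index 13.
Insert 191: h=4, slots 4,5,8,13 occupied -> index 3.
Insert 41: h=7, slot 7 empty -> index 7.
Insert 492: h=16, slot 16 empty -> index 16.
Table: [∅, ∅, ∅, 191, 378, 888, ∅, 41, 208, ∅, ∅, ∅, 828, 786, ∅, ∅, 492]

208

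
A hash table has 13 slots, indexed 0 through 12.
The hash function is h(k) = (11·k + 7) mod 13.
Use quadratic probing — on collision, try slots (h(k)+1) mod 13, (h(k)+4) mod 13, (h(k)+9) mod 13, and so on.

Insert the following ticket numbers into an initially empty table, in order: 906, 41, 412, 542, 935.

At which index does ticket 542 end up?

906 hashes to 2; slot 2 is free => place at 2.
41 hashes to 3; slot 3 is free => place at 3.
412 hashes to 2; 2,3 taken => place at 6.
542 hashes to 2; 2,3,6 taken => place at 11.
935 hashes to 9; slot 9 is free => place at 9.
Table: [∅, ∅, 906, 41, ∅, ∅, 412, ∅, ∅, 935, ∅, 542, ∅]

11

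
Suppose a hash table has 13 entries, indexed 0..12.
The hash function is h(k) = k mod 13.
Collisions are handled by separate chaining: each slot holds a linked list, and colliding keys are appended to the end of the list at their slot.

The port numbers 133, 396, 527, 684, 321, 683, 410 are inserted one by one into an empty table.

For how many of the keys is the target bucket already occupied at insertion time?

2

Insert 133: h=3, bucket 3 empty → new chain.
Insert 396: h=6, bucket 6 empty → new chain.
Insert 527: h=7, bucket 7 empty → new chain.
Insert 684: h=8, bucket 8 empty → new chain.
Insert 321: h=9, bucket 9 empty → new chain.
Insert 683: h=7, bucket 7 nonempty → append to chain.
Insert 410: h=7, bucket 7 nonempty → append to chain.
Final buckets:
0: _
1: _
2: _
3: 133
4: _
5: _
6: 396
7: 527 -> 683 -> 410
8: 684
9: 321
10: _
11: _
12: _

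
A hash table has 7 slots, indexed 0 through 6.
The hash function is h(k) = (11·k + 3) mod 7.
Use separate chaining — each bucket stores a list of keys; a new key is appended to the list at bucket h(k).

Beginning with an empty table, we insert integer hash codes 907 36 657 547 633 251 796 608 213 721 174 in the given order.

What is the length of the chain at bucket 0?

2

907 -> bucket 5
36 -> bucket 0
657 -> bucket 6
547 -> bucket 0 (collision)
633 -> bucket 1
251 -> bucket 6 (collision)
796 -> bucket 2
608 -> bucket 6 (collision)
213 -> bucket 1 (collision)
721 -> bucket 3
174 -> bucket 6 (collision)
Final buckets:
0: 36 -> 547
1: 633 -> 213
2: 796
3: 721
4: -
5: 907
6: 657 -> 251 -> 608 -> 174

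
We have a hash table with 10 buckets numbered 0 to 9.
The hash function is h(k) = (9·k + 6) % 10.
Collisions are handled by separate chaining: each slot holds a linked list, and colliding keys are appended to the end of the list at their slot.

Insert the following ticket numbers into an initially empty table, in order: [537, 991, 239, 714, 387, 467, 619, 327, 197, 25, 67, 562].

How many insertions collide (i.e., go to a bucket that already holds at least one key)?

6

537 → bucket 9
991 → bucket 5
239 → bucket 7
714 → bucket 2
387 → bucket 9 (collision)
467 → bucket 9 (collision)
619 → bucket 7 (collision)
327 → bucket 9 (collision)
197 → bucket 9 (collision)
25 → bucket 1
67 → bucket 9 (collision)
562 → bucket 4
Final buckets:
0: .
1: 25
2: 714
3: .
4: 562
5: 991
6: .
7: 239 -> 619
8: .
9: 537 -> 387 -> 467 -> 327 -> 197 -> 67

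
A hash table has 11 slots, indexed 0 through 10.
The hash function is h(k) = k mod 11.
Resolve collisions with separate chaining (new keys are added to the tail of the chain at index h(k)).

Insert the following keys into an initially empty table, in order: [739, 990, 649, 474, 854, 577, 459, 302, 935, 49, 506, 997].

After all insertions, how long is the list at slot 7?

2

739 -> bucket 2
990 -> bucket 0
649 -> bucket 0 (collision)
474 -> bucket 1
854 -> bucket 7
577 -> bucket 5
459 -> bucket 8
302 -> bucket 5 (collision)
935 -> bucket 0 (collision)
49 -> bucket 5 (collision)
506 -> bucket 0 (collision)
997 -> bucket 7 (collision)
Final buckets:
0: 990 -> 649 -> 935 -> 506
1: 474
2: 739
3: —
4: —
5: 577 -> 302 -> 49
6: —
7: 854 -> 997
8: 459
9: —
10: —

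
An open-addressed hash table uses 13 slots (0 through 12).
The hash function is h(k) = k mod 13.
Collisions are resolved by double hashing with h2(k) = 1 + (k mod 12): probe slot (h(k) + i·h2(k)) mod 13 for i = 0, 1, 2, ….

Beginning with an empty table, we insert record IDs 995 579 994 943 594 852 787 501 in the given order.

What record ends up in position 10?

787

995 hashes to 7; slot 7 is free => place at 7.
579 hashes to 7, h2=4; 7 taken => place at 11.
994 hashes to 6; slot 6 is free => place at 6.
943 hashes to 7, h2=8; 7 taken => place at 2.
594 hashes to 9; slot 9 is free => place at 9.
852 hashes to 7, h2=1; 7 taken => place at 8.
787 hashes to 7, h2=8; 7,2 taken => place at 10.
501 hashes to 7, h2=10; 7 taken => place at 4.
Table: [_, _, 943, _, 501, _, 994, 995, 852, 594, 787, 579, _]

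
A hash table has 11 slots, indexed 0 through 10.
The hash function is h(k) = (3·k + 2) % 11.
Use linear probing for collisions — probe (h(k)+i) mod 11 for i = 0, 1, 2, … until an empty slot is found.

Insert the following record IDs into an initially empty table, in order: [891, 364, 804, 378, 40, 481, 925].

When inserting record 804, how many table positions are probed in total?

Insert 891: h=2, slot 2 empty → index 2.
Insert 364: h=5, slot 5 empty → index 5.
Insert 804: h=5, slot 5 occupied → index 6.
Insert 378: h=3, slot 3 empty → index 3.
Insert 40: h=1, slot 1 empty → index 1.
Insert 481: h=4, slot 4 empty → index 4.
Insert 925: h=5, slots 5,6 occupied → index 7.
Table: [., 40, 891, 378, 481, 364, 804, 925, ., ., .]

2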